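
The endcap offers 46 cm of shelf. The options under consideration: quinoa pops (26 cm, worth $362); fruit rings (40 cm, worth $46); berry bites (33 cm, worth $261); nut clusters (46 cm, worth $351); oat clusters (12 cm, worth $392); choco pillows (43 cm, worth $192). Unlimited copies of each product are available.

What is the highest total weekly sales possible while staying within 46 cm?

1176

Density check — oat clusters 32.67, quinoa pops 13.92, berry bites 7.91, nut clusters 7.63 are the best per cm.
Taking 3×oat clusters: 36 cm used, 1176 in weekly sales.
That's the maximum — no swap from here does better than 1176.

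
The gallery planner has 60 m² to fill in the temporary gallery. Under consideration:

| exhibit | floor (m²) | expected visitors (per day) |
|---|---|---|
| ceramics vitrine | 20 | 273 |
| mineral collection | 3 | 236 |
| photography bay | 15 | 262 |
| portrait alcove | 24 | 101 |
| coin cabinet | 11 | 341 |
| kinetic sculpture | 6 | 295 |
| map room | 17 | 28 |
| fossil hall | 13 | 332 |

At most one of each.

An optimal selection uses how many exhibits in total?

5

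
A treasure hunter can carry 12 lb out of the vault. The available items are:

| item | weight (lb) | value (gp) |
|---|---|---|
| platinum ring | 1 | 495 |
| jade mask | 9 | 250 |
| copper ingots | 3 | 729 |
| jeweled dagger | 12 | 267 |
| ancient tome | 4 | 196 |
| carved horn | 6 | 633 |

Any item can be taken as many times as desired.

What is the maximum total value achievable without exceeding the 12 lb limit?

The ratio ordering already packs tightly: 12×platinum ring, 12 lb, 5940.
Every other selection either busts 12 lb or fails to beat 5940.

5940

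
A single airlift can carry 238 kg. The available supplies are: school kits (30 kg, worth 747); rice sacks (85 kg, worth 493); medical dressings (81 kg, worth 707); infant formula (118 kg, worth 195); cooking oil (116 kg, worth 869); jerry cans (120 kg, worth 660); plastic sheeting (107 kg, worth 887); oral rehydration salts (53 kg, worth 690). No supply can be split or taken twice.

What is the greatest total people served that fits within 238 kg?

2341

Taking the top-ratio supplies first gives school kits + medical dressings + oral rehydration salts for 2144 (164 kg).
Dropping oral rehydration salts frees 53 kg; slotting in plastic sheeting (107 kg) lifts the total to 2341 at 218 kg.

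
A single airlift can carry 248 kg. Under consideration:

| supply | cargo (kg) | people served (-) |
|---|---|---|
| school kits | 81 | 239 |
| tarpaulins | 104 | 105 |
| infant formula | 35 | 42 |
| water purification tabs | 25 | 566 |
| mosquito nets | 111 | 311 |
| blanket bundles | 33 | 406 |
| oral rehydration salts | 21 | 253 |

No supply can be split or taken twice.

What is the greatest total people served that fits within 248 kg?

1578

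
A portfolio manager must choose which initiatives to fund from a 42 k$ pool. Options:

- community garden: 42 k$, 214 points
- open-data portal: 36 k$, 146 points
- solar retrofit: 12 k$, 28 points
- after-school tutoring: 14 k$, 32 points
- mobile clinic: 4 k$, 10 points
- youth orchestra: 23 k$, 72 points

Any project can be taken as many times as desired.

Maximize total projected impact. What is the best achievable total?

214

Ranking by ratio (projected impact/k$): community garden 5.10, open-data portal 4.06, youth orchestra 3.13.
Community garden uses 42 of the 42 k$ and totals 214.
Every other selection either busts 42 k$ or fails to beat 214.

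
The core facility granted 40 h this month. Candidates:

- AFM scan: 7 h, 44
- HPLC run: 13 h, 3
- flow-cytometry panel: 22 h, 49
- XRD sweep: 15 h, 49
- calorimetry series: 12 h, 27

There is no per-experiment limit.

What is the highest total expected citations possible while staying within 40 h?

220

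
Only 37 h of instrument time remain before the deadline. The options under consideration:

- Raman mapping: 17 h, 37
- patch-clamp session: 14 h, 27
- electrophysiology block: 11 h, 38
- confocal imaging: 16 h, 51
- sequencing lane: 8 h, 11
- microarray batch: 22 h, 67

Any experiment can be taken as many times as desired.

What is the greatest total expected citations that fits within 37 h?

114

Ranking by ratio (expected citations/h): electrophysiology block 3.45, confocal imaging 3.19, microarray batch 3.05.
Best packing: 3×electrophysiology block — 33 h, 114 total.
That's the maximum — no swap from here does better than 114.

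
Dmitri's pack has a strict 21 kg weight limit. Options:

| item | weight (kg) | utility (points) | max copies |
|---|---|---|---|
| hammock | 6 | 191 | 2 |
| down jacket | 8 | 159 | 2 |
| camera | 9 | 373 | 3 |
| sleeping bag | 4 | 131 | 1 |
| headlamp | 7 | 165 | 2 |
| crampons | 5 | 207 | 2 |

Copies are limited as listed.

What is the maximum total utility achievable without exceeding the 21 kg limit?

787

Density check — camera 41.44, crampons 41.40, sleeping bag 32.75, hammock 31.83 are the best per kg.
Greedy by ratio would take 2×camera: 18 kg used, total 746.
Replace camera with 2×crampons: the trade gains 41 net, giving 787 at 19 kg.
Every other selection either busts 21 kg or exceeds an availability limit or fails to beat 787.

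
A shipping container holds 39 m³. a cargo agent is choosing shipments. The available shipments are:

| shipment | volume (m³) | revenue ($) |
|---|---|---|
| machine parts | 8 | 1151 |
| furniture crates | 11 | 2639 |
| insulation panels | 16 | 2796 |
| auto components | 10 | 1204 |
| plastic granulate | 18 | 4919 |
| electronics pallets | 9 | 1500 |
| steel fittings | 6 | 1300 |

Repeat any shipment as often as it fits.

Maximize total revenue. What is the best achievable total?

Best packing: 2×plastic granulate — 36 m³, 9838 total.
Nothing else within 39 m³ beats 9838.

9838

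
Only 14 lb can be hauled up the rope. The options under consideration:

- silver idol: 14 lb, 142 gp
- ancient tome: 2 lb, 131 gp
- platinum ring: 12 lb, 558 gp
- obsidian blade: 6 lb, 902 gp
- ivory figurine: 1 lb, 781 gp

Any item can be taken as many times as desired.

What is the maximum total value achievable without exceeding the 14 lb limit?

Ranking by ratio (value/lb): ivory figurine 781.00, obsidian blade 150.33, ancient tome 65.50.
The ratio ordering already packs tightly: 14×ivory figurine, 14 lb, 10934.

10934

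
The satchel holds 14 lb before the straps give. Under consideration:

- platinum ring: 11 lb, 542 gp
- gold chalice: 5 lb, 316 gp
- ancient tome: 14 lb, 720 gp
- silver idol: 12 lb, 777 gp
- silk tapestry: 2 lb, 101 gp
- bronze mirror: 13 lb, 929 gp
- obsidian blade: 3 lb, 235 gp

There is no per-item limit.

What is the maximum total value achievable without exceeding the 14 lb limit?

Taking silk tapestry + 4×obsidian blade: 14 lb used, 1041 in value.
Nothing else within 14 lb beats 1041.

1041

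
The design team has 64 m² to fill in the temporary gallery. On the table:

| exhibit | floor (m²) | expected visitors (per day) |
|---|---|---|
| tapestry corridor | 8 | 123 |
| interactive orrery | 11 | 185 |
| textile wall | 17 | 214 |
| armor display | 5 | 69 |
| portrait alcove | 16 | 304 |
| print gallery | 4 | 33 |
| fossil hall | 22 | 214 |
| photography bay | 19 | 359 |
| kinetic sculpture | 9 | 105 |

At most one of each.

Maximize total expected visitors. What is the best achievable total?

By expected visitors per m²: portrait alcove 19.00, photography bay 18.89, interactive orrery 16.82 lead.
Taking the top-ratio exhibits first gives tapestry corridor + interactive orrery + armor display + portrait alcove + print gallery + photography bay for 1073 (63 m²).
Replace armor display and print gallery with kinetic sculpture: the trade gains 3 net, giving 1076 at 63 m².
Next best is tapestry corridor + interactive orrery + armor display + portrait alcove + print gallery + photography bay at 1073 (63 m²) — short by 3.

1076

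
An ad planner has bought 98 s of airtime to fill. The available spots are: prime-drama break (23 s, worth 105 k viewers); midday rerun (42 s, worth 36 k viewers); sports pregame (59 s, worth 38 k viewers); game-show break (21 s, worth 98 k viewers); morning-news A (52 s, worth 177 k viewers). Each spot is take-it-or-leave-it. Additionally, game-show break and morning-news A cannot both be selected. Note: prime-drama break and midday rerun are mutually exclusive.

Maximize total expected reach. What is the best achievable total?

Prime-drama break + morning-news A uses 75 of the 98 s and totals 282.
Every other selection either busts 98 s or breaks a pairing rule or fails to beat 282.

282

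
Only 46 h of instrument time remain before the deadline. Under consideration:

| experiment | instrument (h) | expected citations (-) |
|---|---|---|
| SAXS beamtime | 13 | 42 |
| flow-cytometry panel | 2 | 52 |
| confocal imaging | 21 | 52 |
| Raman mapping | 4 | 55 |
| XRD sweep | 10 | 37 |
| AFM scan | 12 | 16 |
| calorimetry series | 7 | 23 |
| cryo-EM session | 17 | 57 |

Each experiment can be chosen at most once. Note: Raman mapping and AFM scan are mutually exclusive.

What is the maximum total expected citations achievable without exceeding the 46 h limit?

By expected citations per h: flow-cytometry panel 26.00, Raman mapping 13.75, XRD sweep 3.70 lead.
The ratio heuristic lands on flow-cytometry panel + Raman mapping + XRD sweep + calorimetry series + cryo-EM session (224) but leaves 6 h idle.
Replace calorimetry series with SAXS beamtime: the trade gains 19 net, giving 243 at 46 h.
That's the maximum — no feasible swap from here does better than 243.

243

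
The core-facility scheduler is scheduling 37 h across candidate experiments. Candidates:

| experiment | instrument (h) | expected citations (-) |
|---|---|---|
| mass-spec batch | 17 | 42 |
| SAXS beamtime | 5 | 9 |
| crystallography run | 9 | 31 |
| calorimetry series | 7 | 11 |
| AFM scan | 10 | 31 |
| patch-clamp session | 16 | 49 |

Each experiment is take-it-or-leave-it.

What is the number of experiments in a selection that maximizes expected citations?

3

The maximum expected citations within 37 h is 111.
crystallography run + AFM scan + patch-clamp session hits 111 at 35 h.
All optima have 3 experiments.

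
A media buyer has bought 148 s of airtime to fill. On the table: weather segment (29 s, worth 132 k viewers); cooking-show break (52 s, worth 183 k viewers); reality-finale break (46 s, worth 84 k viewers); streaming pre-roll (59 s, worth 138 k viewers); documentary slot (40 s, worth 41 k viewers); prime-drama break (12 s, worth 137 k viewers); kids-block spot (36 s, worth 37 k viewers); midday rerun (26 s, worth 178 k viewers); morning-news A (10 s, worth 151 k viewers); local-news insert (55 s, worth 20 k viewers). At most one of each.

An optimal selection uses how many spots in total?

5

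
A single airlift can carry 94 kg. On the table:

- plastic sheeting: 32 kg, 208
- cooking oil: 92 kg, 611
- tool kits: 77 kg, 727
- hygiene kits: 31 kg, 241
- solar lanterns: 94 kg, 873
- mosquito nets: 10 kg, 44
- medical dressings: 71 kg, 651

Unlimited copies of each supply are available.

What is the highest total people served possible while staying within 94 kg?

873

By people served per kg: tool kits 9.44, solar lanterns 9.29, medical dressings 9.17 lead.
The ratio heuristic lands on tool kits + mosquito nets (771) but leaves 7 kg idle.
Replace tool kits and mosquito nets with solar lanterns: the trade gains 102 net, giving 873 at 94 kg.
That's the maximum — no swap from here does better than 873.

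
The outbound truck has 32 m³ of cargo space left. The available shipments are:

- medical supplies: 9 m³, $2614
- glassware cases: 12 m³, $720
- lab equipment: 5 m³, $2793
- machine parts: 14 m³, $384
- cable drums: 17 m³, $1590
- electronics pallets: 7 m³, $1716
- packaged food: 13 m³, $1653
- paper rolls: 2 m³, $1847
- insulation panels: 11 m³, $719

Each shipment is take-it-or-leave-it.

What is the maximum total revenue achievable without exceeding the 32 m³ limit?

Taking medical supplies + lab equipment + electronics pallets + paper rolls: 23 m³ used, 8970 in revenue.
The closest alternative, medical supplies + lab equipment + packaged food + paper rolls, reaches only 8907.

8970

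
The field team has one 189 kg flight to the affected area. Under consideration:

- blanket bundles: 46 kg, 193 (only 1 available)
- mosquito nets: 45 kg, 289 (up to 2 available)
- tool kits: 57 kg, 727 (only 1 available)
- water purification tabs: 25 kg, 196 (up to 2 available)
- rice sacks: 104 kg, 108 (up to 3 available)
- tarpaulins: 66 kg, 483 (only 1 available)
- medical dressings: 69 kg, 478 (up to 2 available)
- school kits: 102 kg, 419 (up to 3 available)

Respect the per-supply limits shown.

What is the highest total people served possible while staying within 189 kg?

1602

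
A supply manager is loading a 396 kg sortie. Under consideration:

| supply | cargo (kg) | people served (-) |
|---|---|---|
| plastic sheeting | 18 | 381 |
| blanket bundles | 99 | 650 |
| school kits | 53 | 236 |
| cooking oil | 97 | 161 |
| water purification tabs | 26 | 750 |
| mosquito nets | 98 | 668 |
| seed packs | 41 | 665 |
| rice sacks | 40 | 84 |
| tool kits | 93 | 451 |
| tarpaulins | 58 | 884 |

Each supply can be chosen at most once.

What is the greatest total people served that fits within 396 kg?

Ranking by ratio (people served/kg): water purification tabs 28.85, plastic sheeting 21.17, seed packs 16.22.
Taking plastic sheeting + blanket bundles + school kits + water purification tabs + mosquito nets + seed packs + tarpaulins: 393 kg used, 4234 in people served.
The spare 3 kg is too small for any remaining supply, and no exchange beats 4234.

4234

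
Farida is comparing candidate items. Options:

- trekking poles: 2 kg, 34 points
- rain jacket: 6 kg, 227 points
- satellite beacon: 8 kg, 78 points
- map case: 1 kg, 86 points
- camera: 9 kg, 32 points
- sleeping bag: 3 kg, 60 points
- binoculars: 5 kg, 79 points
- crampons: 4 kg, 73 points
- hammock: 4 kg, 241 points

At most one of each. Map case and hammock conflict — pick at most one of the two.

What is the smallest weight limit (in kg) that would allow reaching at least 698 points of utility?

Need the lightest bundle worth ≥ 698.
Taking trekking poles + rain jacket + sleeping bag + binoculars + crampons + hammock gives 714 (≥ 698) for 24 kg.
Below 24 kg the best achievable stays under 698.

24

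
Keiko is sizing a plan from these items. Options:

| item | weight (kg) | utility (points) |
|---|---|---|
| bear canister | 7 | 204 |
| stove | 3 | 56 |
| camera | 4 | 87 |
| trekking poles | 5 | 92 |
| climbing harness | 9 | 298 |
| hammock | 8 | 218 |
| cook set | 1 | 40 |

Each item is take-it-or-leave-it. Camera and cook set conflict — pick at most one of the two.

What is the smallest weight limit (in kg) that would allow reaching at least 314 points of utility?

Look for the lowest-weight combination reaching 314.
climbing harness + cook set reaches 338 using 10 kg.
Any bundle with less than 10 kg falls short of 314.

10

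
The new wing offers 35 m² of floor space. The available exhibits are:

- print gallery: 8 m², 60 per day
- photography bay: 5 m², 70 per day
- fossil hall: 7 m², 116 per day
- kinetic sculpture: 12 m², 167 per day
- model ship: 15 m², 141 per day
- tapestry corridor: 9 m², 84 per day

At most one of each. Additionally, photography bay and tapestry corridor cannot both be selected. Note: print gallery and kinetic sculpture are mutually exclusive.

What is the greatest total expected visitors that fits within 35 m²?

424

Taking fossil hall + kinetic sculpture + model ship: 34 m² used, 424 in expected visitors.
The spare 1 m² is too small for any remaining exhibit, and no feasible exchange beats 424.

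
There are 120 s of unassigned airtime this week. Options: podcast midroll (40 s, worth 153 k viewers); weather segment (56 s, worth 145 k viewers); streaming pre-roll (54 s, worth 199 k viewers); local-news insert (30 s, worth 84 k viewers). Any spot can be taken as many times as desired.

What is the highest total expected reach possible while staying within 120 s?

459

By expected reach per s: podcast midroll 3.83, streaming pre-roll 3.69, local-news insert 2.80 lead.
The ratio ordering already packs tightly: 3×podcast midroll, 120 s, 459.
Nothing else within 120 s beats 459.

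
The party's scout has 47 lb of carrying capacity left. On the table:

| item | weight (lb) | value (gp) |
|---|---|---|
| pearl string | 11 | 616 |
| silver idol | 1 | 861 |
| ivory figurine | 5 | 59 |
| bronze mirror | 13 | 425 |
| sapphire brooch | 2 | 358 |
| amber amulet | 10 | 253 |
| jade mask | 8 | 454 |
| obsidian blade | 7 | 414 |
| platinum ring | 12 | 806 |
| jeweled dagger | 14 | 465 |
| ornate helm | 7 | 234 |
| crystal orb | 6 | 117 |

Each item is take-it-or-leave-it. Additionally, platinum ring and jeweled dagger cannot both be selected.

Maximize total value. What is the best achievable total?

By value per lb: silver idol 861.00, sapphire brooch 179.00, platinum ring 67.17, obsidian blade 59.14 lead.
The ratio ordering already packs tightly: pearl string + silver idol + sapphire brooch + jade mask + obsidian blade + platinum ring + crystal orb, 47 lb, 3626.

3626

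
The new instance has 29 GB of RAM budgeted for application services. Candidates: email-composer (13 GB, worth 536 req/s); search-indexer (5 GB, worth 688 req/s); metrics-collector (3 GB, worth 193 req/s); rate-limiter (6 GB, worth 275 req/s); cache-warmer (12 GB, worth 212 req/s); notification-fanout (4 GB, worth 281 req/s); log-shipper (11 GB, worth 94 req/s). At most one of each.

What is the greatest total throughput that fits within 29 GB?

Greedy by ratio would take search-indexer + metrics-collector + rate-limiter + notification-fanout + log-shipper: 29 GB used, total 1531.
Dropping metrics-collector and log-shipper frees 14 GB; slotting in email-composer (13 GB) lifts the total to 1780 at 28 GB.
That's the maximum — no swap from here does better than 1780.

1780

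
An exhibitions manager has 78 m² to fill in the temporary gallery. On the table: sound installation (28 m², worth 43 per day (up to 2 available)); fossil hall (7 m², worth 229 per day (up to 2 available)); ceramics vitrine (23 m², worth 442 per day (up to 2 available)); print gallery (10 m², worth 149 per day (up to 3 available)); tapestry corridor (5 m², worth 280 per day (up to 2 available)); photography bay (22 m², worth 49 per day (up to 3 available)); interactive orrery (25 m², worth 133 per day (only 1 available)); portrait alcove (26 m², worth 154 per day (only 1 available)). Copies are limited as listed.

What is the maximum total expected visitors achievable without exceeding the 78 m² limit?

1907

Ranking by ratio (expected visitors/m²): tapestry corridor 56.00, fossil hall 32.71, ceramics vitrine 19.22, print gallery 14.90.
Greedy by ratio would take 2×fossil hall + 2×ceramics vitrine + 2×tapestry corridor: 70 m² used, total 1902.
The 23 m² tied up in ceramics vitrine is better spent on 3×print gallery — total rises to 1907 (77 m²).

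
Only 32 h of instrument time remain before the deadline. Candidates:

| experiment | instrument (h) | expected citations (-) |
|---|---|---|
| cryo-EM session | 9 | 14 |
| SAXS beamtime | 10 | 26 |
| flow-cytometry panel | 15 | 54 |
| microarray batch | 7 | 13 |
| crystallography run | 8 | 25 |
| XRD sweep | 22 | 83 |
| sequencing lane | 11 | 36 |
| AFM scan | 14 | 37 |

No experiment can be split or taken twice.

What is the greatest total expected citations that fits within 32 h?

109

A density-first pass picks crystallography run + XRD sweep — 108 at 30 h.
Replace crystallography run with SAXS beamtime: the trade gains 1 net, giving 109 at 32 h.
Nothing else within 32 h beats 109.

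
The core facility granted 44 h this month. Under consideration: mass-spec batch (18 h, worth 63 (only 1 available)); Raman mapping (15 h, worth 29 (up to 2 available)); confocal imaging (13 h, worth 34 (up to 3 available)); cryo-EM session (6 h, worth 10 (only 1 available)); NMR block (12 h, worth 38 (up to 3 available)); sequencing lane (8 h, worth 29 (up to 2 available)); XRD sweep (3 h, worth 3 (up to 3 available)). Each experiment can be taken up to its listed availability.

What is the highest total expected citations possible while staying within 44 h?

By expected citations per h: sequencing lane 3.62, mass-spec batch 3.50, NMR block 3.17 lead.
Filling by ratio: mass-spec batch + cryo-EM session + 2×sequencing lane + XRD sweep for 134, with 1 h left unused.
Using the slack differently, 3×NMR block + sequencing lane comes to 143 at 44 h.
That's the maximum — no swap from here does better than 143.

143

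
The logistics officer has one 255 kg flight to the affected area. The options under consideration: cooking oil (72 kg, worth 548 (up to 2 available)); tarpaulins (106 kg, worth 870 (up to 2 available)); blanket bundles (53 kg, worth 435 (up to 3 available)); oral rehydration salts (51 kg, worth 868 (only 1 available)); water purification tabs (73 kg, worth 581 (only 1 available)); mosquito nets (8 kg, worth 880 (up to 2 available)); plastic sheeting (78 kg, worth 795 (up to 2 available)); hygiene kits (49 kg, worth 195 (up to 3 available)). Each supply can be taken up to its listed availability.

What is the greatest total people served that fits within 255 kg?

4293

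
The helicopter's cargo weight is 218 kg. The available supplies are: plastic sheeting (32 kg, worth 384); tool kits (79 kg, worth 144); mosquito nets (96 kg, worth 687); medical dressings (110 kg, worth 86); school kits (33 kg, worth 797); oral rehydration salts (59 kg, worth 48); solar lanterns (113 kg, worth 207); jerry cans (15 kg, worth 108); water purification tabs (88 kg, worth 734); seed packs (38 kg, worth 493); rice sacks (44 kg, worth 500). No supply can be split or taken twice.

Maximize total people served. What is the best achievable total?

2632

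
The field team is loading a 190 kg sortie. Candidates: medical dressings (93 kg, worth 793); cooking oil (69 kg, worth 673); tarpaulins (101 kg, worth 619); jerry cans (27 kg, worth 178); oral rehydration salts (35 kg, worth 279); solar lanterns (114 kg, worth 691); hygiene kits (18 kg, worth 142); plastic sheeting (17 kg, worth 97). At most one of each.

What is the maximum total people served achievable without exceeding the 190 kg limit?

Filling by ratio: medical dressings + cooking oil + hygiene kits for 1608, with 10 kg left unused.
Replace hygiene kits with jerry cans: the trade gains 36 net, giving 1644 at 189 kg.
An exhaustive check of the 256 subsets confirms 1644.

1644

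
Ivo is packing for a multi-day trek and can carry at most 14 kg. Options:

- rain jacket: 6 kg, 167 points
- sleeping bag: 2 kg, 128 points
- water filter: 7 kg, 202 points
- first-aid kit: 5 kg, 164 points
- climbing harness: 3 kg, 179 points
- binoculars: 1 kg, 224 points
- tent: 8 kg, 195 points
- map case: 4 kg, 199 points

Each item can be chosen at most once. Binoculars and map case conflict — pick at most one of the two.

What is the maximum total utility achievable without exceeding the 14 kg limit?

Density check — binoculars 224.00, sleeping bag 64.00, climbing harness 59.67 are the best per kg.
Best packing: sleeping bag + water filter + climbing harness + binoculars — 13 kg, 733 total.
An exhaustive check of the 256 subsets confirms 733.

733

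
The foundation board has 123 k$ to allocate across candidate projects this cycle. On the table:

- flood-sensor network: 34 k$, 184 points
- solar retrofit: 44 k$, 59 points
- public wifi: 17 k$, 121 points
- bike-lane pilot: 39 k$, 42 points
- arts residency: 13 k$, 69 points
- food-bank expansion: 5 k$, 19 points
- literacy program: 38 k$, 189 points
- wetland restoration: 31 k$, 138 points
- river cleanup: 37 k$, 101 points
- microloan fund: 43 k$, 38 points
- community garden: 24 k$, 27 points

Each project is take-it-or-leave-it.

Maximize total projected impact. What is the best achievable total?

Filling by ratio: flood-sensor network + public wifi + arts residency + food-bank expansion + literacy program for 582, with 16 k$ left unused.
The 18 k$ tied up in arts residency and food-bank expansion is better spent on wetland restoration — total rises to 632 (120 k$).
Nothing else within 123 k$ beats 632.

632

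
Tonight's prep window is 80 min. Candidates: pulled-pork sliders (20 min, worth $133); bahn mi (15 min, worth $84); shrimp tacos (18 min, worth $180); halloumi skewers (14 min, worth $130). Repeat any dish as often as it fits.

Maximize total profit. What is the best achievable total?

Filling by ratio: 4×shrimp tacos for 720, with 8 min left unused.
Replace 2×shrimp tacos with 3×halloumi skewers: the trade gains 30 net, giving 750 at 78 min.
No other feasible combination exceeds 750.

750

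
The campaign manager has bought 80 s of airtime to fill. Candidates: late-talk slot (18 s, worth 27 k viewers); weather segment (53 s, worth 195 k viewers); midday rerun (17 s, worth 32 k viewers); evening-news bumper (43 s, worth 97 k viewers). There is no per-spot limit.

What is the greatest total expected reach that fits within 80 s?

227

Taking weather segment + midday rerun: 70 s used, 227 in expected reach.
The spare 10 s is too small for any remaining spot, and no exchange beats 227.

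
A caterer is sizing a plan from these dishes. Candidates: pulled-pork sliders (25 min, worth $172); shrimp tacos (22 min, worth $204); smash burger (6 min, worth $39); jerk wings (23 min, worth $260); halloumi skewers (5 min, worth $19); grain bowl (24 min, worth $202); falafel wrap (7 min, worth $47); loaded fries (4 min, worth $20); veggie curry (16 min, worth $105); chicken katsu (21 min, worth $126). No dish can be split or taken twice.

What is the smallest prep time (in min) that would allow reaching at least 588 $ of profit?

65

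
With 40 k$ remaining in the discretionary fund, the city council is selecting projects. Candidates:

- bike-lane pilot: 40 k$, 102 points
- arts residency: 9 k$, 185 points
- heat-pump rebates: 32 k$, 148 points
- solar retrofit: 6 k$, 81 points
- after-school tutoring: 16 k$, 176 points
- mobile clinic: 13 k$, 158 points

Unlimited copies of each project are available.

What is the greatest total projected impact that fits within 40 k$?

Best packing: 4×arts residency — 36 k$, 740 total.
The spare 4 k$ is too small for any remaining project, and no exchange beats 740.

740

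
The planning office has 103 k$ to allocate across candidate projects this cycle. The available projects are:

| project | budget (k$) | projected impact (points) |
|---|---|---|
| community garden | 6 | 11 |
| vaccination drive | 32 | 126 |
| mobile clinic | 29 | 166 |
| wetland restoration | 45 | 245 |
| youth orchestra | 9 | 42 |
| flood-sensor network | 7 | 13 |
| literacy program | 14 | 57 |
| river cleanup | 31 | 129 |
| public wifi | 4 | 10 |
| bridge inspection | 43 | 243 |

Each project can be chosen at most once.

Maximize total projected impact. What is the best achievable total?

Ranking by ratio (projected impact/k$): mobile clinic 5.72, bridge inspection 5.65, wetland restoration 5.44.
The ratio heuristic lands on mobile clinic + youth orchestra + literacy program + public wifi + bridge inspection (518) but leaves 4 k$ idle.
Dropping mobile clinic and youth orchestra and public wifi frees 42 k$; slotting in wetland restoration (45 k$) lifts the total to 545 at 102 k$.
Next best is community garden + wetland restoration + youth orchestra + bridge inspection at 541 (103 k$) — short by 4.

545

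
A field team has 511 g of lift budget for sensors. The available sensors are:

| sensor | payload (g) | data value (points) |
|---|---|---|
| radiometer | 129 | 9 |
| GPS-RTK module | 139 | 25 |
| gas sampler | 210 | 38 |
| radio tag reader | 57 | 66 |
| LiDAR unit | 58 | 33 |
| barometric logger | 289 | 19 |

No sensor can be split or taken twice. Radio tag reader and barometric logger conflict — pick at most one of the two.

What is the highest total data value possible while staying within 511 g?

162

By data value per g: radio tag reader 1.16, LiDAR unit 0.57, gas sampler 0.18 lead.
Best packing: GPS-RTK module + gas sampler + radio tag reader + LiDAR unit — 464 g, 162 total.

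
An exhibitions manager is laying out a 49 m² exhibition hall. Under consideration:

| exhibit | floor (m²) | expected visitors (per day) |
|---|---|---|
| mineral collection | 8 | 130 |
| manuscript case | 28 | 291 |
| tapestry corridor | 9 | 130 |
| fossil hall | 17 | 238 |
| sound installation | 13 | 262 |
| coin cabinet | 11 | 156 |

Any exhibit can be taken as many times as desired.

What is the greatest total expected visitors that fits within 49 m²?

916

Density check — sound installation 20.15, mineral collection 16.25, tapestry corridor 14.44, coin cabinet 14.18 are the best per m².
Taking mineral collection + 3×sound installation: 47 m² used, 916 in expected visitors.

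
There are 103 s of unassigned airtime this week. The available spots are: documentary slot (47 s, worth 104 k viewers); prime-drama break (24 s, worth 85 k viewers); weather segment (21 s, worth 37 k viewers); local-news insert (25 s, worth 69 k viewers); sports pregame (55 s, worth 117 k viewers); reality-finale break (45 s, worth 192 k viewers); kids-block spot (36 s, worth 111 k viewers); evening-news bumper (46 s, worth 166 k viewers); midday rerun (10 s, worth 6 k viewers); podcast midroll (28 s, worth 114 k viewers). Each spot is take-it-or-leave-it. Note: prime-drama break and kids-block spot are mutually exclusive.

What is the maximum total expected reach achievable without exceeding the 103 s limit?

391

Best packing: prime-drama break + reality-finale break + podcast midroll — 97 s, 391 total.
Next best is local-news insert + reality-finale break + podcast midroll at 375 (98 s) — short by 16.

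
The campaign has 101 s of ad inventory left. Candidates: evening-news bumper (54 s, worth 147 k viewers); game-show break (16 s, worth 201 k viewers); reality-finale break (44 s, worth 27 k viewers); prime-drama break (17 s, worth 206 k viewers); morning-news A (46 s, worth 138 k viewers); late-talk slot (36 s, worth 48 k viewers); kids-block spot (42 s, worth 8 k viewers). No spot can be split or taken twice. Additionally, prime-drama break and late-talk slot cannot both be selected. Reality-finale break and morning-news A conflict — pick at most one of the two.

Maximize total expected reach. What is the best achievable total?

554

Taking the top-ratio spots first gives game-show break + prime-drama break + morning-news A for 545 (79 s).
Replace morning-news A with evening-news bumper: the trade gains 9 net, giving 554 at 87 s.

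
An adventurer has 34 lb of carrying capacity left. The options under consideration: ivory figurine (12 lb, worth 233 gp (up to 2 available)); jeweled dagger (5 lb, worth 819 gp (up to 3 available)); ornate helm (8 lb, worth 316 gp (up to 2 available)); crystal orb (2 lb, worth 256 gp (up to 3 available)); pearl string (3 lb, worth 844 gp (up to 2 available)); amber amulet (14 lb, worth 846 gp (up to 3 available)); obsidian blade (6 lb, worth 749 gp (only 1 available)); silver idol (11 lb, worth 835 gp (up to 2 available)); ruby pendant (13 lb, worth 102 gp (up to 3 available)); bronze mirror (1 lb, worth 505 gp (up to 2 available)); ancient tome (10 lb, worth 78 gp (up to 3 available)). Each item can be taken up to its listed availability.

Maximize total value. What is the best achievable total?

Ranking by ratio (value/lb): bronze mirror 505.00, pearl string 281.33, jeweled dagger 163.80.
Taking the top-ratio items first gives 3×jeweled dagger + 3×crystal orb + 2×pearl string + 2×bronze mirror for 5923 (29 lb).
Replace crystal orb with obsidian blade: the trade gains 493 net, giving 6416 at 33 lb.
That's the maximum — no swap from here does better than 6416.

6416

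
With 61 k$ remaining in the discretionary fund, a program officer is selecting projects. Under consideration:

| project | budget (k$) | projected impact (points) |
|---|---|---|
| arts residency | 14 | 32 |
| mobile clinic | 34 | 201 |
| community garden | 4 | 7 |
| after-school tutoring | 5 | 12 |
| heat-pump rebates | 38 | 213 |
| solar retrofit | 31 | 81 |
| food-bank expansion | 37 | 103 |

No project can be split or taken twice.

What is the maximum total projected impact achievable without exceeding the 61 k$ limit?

Ranking by ratio (projected impact/k$): mobile clinic 5.91, heat-pump rebates 5.61, food-bank expansion 2.78, solar retrofit 2.61.
Greedy by ratio would take arts residency + mobile clinic + community garden + after-school tutoring: 57 k$ used, total 252.
Replace mobile clinic with heat-pump rebates: the trade gains 12 net, giving 264 at 61 k$.
Runner-up arts residency + after-school tutoring + heat-pump rebates tops out at 257.

264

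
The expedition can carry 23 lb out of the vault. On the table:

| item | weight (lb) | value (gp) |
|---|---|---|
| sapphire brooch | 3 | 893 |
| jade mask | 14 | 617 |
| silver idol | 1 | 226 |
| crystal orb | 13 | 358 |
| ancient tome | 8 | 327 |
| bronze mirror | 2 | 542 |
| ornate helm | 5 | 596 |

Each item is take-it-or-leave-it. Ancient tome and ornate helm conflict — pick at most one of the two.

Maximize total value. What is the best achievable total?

Best packing: sapphire brooch + crystal orb + bronze mirror + ornate helm — 23 lb, 2389 total.
The closest alternative, sapphire brooch + jade mask + silver idol + ornate helm, reaches only 2332.

2389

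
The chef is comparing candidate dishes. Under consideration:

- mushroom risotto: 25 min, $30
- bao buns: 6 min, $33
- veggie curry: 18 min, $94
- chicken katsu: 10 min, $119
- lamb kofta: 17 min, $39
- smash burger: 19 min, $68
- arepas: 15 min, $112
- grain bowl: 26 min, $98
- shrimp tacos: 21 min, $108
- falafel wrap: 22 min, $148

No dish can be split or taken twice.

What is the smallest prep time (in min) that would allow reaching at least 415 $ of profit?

Look for the lowest-prep combination reaching 415.
veggie curry + chicken katsu + arepas + shrimp tacos reaches 433 using 64 min.
Below 64 min the best achievable stays under 415.

64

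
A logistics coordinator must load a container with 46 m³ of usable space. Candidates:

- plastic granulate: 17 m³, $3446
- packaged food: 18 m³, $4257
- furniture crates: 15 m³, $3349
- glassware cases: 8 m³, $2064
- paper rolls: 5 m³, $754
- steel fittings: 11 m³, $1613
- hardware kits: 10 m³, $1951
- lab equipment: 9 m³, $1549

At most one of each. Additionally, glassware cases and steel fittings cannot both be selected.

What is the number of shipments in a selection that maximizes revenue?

4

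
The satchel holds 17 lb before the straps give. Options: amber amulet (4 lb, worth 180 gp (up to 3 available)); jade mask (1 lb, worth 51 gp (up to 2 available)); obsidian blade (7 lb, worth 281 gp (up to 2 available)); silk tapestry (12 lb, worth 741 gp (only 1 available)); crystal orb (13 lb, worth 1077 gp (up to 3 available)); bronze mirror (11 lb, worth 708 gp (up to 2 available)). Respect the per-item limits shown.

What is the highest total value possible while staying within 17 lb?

Density check — crystal orb 82.85, bronze mirror 64.36, silk tapestry 61.75, jade mask 51.00 are the best per lb.
A density-first pass picks 2×jade mask + crystal orb — 1179 at 15 lb.
Dropping 2×jade mask frees 2 lb; slotting in amber amulet (4 lb) lifts the total to 1257 at 17 lb.
Every other selection either busts 17 lb or exceeds an availability limit or fails to beat 1257.

1257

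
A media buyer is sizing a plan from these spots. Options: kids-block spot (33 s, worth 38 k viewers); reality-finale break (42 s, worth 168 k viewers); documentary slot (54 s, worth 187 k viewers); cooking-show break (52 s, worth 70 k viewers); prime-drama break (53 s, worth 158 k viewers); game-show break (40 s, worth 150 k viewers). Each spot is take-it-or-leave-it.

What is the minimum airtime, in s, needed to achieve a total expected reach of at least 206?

75

Minimise s subject to total expected reach ≥ 206.
Taking kids-block spot + reality-finale break gives 206 (≥ 206) for 75 s.
No combination under 75 s hits 206.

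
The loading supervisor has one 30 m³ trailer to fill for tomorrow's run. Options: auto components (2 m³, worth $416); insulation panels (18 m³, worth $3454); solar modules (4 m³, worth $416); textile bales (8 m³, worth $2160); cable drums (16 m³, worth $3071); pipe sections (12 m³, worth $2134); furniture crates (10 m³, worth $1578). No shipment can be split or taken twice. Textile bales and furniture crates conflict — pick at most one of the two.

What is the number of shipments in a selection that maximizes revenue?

The maximum revenue within 30 m³ is 6063.
auto components + solar modules + textile bales + cable drums hits 6063 at 30 m³.
All optima have 4 shipments.

4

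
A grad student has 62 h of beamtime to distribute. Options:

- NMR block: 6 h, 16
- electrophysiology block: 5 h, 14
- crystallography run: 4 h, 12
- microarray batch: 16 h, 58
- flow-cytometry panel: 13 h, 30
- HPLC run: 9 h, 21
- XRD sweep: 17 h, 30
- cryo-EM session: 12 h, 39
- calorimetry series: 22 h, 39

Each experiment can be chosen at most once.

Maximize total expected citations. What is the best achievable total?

178

Greedy by ratio would take NMR block + electrophysiology block + crystallography run + microarray batch + HPLC run + cryo-EM session: 52 h used, total 160.
The 4 h tied up in crystallography run is better spent on flow-cytometry panel — total rises to 178 (61 h).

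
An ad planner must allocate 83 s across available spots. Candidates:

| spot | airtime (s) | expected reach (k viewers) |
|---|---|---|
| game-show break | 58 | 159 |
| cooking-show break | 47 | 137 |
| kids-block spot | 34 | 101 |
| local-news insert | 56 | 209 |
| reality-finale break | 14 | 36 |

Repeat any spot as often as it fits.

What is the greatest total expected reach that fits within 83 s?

By expected reach per s: local-news insert 3.73, kids-block spot 2.97, cooking-show break 2.91, game-show break 2.74 lead.
Best packing: local-news insert + reality-finale break — 70 s, 245 total.

245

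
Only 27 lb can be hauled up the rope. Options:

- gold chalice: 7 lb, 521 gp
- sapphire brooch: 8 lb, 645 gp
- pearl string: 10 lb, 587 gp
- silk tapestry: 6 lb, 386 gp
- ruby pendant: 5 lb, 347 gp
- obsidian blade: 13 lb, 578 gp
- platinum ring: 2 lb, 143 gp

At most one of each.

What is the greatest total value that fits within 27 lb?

1899

A density-first pass picks gold chalice + sapphire brooch + ruby pendant + platinum ring — 1656 at 22 lb.
Dropping platinum ring frees 2 lb; slotting in silk tapestry (6 lb) lifts the total to 1899 at 26 lb.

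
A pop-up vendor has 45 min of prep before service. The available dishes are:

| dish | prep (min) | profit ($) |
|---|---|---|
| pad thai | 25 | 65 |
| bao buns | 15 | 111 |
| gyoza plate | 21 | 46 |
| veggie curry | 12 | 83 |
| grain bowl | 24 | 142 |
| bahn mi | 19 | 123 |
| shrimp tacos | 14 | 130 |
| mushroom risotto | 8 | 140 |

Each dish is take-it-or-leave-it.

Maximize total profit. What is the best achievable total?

393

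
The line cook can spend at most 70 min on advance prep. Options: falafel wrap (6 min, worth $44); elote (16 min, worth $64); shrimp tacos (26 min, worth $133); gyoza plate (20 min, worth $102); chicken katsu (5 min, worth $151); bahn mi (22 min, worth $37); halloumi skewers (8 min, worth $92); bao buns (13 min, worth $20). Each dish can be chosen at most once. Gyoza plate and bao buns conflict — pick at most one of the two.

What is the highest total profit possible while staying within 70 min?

Best packing: falafel wrap + shrimp tacos + gyoza plate + chicken katsu + halloumi skewers — 65 min, 522 total.
Every other selection either busts 70 min or breaks a pairing rule or fails to beat 522.

522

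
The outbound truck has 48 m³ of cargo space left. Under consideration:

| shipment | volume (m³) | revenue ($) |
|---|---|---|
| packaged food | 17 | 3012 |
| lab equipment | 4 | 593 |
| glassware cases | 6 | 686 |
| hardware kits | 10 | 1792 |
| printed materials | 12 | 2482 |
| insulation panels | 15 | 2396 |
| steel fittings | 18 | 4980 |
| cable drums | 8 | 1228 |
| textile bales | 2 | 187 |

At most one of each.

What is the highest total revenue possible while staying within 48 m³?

10482

Hardware kits + printed materials + steel fittings + cable drums uses 48 of the 48 m³ and totals 10482.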